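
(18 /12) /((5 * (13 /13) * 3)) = 1 /10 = 0.10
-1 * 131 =-131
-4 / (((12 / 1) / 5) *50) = -1 / 30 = -0.03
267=267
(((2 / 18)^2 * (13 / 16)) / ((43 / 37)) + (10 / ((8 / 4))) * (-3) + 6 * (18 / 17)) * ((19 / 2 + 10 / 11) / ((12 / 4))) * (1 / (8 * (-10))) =1874099131 / 5002145280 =0.37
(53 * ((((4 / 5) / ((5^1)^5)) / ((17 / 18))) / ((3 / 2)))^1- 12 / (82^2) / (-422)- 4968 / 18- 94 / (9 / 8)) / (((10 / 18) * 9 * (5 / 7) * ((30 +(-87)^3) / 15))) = 4268193413349971 / 1861136998280156250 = 0.00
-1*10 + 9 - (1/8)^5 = -32769/32768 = -1.00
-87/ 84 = -29/ 28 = -1.04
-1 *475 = -475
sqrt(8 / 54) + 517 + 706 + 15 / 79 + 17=2 *sqrt(3) / 9 + 97975 / 79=1240.57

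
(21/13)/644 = 3/1196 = 0.00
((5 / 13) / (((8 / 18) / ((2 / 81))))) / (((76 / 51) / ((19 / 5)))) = 17 / 312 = 0.05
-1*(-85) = 85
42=42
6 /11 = 0.55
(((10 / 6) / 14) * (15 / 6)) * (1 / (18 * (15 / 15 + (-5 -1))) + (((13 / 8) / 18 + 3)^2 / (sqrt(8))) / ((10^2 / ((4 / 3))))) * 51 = -85 / 504 + 3366425 * sqrt(2) / 6967296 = 0.51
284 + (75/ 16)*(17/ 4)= 19451/ 64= 303.92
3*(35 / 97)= 105 / 97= 1.08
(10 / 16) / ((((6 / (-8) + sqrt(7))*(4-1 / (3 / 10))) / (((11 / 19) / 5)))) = 99 / 7828 + 33*sqrt(7) / 1957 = 0.06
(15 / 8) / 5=3 / 8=0.38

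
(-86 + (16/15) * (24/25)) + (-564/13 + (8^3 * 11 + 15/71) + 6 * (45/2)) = 650582394/115375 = 5638.85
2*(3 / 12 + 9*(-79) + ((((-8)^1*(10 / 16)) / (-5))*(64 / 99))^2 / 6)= -83584537 / 58806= -1421.36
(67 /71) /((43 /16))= 1072 /3053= 0.35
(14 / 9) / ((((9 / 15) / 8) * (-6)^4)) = 35 / 2187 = 0.02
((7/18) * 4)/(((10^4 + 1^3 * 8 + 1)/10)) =140/90081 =0.00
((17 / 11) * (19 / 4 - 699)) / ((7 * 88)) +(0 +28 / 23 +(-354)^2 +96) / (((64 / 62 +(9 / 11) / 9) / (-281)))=-7491439166041617 / 238759136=-31376555.02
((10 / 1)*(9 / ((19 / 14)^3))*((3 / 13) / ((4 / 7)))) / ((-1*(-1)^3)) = 1296540 / 89167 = 14.54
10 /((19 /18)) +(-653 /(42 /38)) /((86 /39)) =-2956169 /11438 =-258.45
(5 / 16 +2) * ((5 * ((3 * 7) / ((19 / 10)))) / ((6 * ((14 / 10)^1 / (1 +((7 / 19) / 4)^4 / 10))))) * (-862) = -133007612386675 / 10142101504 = -13114.40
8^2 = 64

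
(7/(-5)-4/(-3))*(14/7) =-0.13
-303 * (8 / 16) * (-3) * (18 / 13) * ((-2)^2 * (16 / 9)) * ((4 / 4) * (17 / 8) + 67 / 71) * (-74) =-937957104 / 923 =-1016204.88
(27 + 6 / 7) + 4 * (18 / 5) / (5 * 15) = 24543 / 875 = 28.05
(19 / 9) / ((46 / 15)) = 0.69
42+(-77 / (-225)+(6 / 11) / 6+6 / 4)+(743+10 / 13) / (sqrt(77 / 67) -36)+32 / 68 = 450329616359 / 18981126450 -9669 * sqrt(5159) / 1127815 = 23.11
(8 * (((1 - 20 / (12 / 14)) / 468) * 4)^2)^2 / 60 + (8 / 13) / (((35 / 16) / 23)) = 6.47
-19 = -19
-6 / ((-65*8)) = 3 / 260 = 0.01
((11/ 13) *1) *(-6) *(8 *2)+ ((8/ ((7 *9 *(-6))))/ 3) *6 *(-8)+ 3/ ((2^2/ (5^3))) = 126367/ 9828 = 12.86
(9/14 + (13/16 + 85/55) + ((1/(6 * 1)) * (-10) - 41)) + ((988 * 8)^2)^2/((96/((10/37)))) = 500872515395632725/45584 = 10987901794393.49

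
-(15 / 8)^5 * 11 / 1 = -8353125 / 32768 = -254.92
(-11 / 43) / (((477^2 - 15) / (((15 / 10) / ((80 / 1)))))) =-11 / 521765440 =-0.00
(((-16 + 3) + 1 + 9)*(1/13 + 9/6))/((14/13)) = -123/28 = -4.39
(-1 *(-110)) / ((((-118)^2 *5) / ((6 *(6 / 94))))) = 99 / 163607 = 0.00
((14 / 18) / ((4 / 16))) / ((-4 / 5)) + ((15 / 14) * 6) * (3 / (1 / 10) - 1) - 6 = 11122 / 63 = 176.54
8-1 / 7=55 / 7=7.86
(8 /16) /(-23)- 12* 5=-2761 /46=-60.02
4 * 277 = 1108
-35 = -35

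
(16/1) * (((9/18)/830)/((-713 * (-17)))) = 4/5030215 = 0.00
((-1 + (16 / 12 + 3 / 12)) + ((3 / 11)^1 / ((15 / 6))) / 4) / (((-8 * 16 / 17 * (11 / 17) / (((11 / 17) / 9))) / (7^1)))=-47957 / 760320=-0.06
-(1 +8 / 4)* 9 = -27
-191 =-191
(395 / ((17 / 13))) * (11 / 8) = 56485 / 136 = 415.33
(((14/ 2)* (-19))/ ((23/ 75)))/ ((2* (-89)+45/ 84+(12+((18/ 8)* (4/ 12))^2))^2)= -125126400/ 7845391103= -0.02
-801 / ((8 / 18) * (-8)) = 7209 / 32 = 225.28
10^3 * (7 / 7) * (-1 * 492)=-492000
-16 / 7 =-2.29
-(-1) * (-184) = -184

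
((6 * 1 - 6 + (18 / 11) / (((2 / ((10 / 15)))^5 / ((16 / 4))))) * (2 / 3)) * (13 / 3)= 208 / 2673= 0.08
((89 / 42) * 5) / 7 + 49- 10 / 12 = 49.68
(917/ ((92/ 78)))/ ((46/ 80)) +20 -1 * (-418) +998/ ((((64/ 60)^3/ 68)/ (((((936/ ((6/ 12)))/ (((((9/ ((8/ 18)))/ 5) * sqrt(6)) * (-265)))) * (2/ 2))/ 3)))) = 946962/ 529 -13784875 * sqrt(6)/ 2544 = -11482.67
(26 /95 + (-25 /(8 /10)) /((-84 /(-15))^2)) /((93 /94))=-10120933 /13853280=-0.73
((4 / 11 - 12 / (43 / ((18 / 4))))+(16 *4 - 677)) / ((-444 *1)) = 290371 / 210012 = 1.38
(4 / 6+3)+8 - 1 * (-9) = 62 / 3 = 20.67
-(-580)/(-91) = -580/91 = -6.37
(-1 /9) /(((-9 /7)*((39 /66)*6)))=77 /3159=0.02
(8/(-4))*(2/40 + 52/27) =-3.95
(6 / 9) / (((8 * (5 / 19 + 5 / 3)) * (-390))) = -19 / 171600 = -0.00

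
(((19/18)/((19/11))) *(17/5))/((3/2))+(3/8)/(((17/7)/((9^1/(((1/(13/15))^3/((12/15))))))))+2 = 2357483/573750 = 4.11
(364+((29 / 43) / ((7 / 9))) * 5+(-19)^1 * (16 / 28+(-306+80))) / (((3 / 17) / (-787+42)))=-17732203175 / 903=-19636991.33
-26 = -26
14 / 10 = 7 / 5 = 1.40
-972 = -972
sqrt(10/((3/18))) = 2 * sqrt(15) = 7.75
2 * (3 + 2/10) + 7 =67/5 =13.40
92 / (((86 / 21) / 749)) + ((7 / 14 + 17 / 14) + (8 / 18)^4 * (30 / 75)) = 166165811582 / 9874305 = 16828.10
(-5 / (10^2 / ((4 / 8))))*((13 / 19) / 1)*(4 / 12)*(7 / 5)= -91 / 11400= -0.01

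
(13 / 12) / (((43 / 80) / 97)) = 25220 / 129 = 195.50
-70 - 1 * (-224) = 154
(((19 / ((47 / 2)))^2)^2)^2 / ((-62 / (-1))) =2173896069248 / 738149886514591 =0.00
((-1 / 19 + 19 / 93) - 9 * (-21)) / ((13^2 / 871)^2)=1500362959 / 298623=5024.27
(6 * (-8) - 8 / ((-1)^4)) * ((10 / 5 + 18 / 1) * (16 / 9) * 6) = -35840 / 3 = -11946.67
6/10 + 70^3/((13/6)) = 10290039/65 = 158308.29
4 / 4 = 1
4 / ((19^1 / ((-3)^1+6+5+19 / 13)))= 492 / 247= 1.99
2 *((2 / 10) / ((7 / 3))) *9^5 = 354294 / 35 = 10122.69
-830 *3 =-2490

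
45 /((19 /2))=90 /19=4.74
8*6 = 48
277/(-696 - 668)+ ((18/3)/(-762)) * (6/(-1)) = -0.16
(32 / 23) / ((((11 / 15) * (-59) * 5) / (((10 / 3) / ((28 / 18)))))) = -1440 / 104489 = -0.01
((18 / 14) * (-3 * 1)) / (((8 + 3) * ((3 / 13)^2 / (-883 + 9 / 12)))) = 1789203 / 308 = 5809.10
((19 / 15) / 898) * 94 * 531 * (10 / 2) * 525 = 82982025 / 449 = 184815.20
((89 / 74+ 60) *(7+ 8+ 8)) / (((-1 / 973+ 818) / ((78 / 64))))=3952825149 / 1884721984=2.10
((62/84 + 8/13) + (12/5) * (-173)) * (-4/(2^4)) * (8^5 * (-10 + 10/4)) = -2313832448/91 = -25426730.20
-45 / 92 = -0.49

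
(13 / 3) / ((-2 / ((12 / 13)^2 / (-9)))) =8 / 39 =0.21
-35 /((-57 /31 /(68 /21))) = 10540 /171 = 61.64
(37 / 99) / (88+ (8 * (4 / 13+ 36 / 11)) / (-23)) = 11063 / 2568024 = 0.00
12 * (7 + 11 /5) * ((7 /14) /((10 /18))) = 2484 /25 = 99.36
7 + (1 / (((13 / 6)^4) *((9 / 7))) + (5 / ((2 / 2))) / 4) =946545 / 114244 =8.29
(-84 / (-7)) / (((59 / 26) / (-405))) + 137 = -118277 / 59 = -2004.69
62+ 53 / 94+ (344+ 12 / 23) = 880119 / 2162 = 407.09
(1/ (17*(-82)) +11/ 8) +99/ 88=1742/ 697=2.50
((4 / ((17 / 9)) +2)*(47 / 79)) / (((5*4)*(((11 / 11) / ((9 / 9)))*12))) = 329 / 32232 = 0.01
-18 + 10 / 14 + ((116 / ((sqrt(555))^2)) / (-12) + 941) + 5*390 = 33492937 / 11655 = 2873.70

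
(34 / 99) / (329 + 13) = 17 / 16929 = 0.00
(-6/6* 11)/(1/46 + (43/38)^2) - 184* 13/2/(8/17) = -220565331/86498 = -2549.95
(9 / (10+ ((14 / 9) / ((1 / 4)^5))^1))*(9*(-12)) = -4374 / 7213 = -0.61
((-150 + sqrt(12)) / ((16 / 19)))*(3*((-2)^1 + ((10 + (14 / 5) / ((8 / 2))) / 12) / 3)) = 58235 / 64 - 11647*sqrt(3) / 960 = 888.91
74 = 74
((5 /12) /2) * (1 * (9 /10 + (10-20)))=-91 /48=-1.90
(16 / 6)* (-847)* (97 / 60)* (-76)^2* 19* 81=-162296231328 / 5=-32459246265.60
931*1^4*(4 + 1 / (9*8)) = 269059 / 72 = 3736.93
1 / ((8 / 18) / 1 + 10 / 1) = 9 / 94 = 0.10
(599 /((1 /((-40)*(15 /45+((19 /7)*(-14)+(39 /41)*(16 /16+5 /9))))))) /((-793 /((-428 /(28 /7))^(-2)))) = -0.10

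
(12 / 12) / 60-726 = -43559 / 60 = -725.98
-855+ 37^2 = 514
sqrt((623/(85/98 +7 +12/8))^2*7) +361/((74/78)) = 30527*sqrt(7)/459 +14079/37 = 556.48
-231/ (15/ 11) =-847/ 5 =-169.40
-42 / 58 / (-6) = 7 / 58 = 0.12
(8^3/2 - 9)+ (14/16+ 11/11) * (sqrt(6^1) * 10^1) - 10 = 75 * sqrt(6)/4+ 237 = 282.93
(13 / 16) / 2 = 13 / 32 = 0.41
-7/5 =-1.40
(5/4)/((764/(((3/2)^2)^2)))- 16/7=-779501/342272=-2.28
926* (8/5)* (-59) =-437072/5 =-87414.40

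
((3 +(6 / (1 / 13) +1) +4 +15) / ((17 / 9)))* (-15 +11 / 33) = -13332 / 17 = -784.24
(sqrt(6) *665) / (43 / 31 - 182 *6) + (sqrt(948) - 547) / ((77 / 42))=-283.06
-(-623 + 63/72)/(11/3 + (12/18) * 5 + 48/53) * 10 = 1318905/1676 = 786.94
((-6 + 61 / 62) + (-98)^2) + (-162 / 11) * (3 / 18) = 6544833 / 682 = 9596.53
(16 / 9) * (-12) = -21.33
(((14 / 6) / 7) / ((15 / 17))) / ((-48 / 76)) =-323 / 540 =-0.60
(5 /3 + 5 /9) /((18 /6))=20 /27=0.74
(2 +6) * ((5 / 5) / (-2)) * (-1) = 4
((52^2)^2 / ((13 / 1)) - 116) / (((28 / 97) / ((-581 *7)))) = -7922610703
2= 2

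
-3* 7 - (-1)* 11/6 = -19.17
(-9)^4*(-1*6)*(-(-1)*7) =-275562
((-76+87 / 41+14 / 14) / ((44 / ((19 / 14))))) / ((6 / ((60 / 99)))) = -7885 / 34727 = -0.23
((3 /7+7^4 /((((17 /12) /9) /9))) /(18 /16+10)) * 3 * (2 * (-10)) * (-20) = 14807852.71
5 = 5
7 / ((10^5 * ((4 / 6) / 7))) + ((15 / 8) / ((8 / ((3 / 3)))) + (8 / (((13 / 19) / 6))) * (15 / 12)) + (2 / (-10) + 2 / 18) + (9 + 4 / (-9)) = 375936929 / 3900000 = 96.39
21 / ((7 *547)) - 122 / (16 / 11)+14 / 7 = -358261 / 4376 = -81.87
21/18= 7/6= 1.17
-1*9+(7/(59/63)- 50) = -3040/59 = -51.53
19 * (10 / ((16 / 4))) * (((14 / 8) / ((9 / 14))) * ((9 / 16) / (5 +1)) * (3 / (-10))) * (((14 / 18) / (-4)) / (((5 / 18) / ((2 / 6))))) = 6517 / 7680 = 0.85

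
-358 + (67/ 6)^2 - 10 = -8759/ 36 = -243.31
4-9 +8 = 3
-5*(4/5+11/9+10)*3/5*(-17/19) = 9197/285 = 32.27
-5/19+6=109/19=5.74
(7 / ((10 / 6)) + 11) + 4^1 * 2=116 / 5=23.20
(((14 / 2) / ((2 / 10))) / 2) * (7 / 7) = 35 / 2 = 17.50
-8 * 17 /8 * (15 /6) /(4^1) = -85 /8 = -10.62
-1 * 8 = -8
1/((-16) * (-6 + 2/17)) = 17/1600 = 0.01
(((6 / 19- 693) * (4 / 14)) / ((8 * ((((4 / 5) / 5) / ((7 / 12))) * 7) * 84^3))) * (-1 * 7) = 109675 / 720728064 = 0.00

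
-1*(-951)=951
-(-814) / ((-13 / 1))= -814 / 13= -62.62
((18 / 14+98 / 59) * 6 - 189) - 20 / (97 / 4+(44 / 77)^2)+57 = -229048798 / 1989421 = -115.13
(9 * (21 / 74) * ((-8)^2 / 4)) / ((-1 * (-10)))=756 / 185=4.09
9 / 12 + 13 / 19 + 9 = 793 / 76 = 10.43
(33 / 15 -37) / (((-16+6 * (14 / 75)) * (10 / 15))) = 435 / 124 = 3.51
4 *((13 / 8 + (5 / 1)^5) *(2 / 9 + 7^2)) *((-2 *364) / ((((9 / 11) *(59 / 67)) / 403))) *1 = -1197963061331036 / 4779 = -250672329217.63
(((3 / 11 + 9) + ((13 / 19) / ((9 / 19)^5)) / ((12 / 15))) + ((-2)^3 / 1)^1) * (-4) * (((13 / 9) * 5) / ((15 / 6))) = -2508642734 / 5845851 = -429.13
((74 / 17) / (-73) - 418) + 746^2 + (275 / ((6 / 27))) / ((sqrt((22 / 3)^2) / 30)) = 1392800213 / 2482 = 561160.44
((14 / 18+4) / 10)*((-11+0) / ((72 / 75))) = -2365 / 432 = -5.47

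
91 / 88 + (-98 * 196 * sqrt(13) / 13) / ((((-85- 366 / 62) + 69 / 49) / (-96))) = 91 / 88- 2800987392 * sqrt(13) / 1767259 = -5713.52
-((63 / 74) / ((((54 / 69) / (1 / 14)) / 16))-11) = 361 / 37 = 9.76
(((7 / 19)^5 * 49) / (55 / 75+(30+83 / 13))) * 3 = 68824665 / 2560286366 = 0.03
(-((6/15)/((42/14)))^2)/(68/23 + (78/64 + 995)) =-2944/165463425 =-0.00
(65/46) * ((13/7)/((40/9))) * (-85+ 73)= -4563/644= -7.09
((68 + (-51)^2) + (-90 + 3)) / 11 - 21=2351 / 11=213.73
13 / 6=2.17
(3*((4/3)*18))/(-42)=-12/7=-1.71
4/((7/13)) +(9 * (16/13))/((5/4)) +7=10597/455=23.29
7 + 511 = 518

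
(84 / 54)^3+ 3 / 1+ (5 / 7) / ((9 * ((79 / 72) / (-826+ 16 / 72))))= -21352837 / 403137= -52.97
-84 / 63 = -4 / 3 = -1.33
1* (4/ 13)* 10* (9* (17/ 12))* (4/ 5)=408/ 13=31.38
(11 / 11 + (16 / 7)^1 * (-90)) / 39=-1433 / 273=-5.25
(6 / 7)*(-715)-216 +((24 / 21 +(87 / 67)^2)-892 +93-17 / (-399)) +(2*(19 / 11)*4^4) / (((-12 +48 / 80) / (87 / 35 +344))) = -561589690561 / 19702221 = -28503.88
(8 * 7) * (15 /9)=280 /3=93.33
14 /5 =2.80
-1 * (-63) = 63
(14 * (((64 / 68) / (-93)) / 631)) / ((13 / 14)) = -3136 / 12968943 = -0.00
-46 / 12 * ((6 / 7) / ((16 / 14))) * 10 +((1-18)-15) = -243 / 4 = -60.75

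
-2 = -2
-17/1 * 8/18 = -68/9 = -7.56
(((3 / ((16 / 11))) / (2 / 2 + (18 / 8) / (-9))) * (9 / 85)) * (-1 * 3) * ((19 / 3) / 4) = -1881 / 1360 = -1.38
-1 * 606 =-606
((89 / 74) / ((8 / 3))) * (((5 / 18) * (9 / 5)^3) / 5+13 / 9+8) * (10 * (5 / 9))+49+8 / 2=6191891 / 79920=77.48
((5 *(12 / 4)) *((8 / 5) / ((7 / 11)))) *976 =257664 / 7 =36809.14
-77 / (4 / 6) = -231 / 2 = -115.50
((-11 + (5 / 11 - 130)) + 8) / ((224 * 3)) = -243 / 1232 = -0.20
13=13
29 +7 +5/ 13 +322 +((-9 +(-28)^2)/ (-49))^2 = 18994384/ 31213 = 608.54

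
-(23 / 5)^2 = -529 / 25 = -21.16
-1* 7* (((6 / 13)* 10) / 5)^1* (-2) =168 / 13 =12.92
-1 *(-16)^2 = -256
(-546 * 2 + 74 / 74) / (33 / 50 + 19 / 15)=-163650 / 289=-566.26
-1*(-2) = 2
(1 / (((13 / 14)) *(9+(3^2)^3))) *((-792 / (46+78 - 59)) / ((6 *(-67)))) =308 / 6963645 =0.00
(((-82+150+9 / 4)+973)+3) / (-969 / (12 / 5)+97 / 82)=-57195 / 22007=-2.60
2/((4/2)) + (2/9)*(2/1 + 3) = 19/9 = 2.11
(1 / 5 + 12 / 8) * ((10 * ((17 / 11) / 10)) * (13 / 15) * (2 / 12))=3757 / 9900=0.38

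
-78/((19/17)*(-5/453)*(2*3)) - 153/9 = 98498/95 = 1036.82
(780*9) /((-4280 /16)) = -2808 /107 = -26.24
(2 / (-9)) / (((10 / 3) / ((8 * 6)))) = -16 / 5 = -3.20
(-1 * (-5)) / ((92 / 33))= 1.79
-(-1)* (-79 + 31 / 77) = -6052 / 77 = -78.60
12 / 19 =0.63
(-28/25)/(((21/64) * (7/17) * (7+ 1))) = -544/525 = -1.04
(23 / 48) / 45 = 23 / 2160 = 0.01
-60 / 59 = -1.02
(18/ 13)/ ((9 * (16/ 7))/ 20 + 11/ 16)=10080/ 12493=0.81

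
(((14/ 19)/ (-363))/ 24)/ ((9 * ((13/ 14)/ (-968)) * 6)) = 98/ 60021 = 0.00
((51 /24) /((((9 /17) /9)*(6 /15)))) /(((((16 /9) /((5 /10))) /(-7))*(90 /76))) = -38437 /256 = -150.14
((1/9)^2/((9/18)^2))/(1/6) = 8/27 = 0.30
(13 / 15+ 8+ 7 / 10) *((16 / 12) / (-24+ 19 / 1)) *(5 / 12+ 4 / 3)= -2009 / 450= -4.46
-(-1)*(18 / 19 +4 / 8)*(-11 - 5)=-440 / 19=-23.16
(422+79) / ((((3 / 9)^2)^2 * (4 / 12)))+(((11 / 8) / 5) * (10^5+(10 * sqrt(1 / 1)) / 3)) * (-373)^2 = 45915561335 / 12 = 3826296777.92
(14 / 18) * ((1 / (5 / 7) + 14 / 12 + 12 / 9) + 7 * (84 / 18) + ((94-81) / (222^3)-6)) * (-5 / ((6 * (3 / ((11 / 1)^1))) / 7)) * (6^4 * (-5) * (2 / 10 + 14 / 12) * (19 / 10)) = 702106911748781 / 82057860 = 8556242.04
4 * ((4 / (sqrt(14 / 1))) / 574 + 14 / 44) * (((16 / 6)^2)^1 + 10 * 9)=3496 * sqrt(14) / 18081 + 12236 / 99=124.32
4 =4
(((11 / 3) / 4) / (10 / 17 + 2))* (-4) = -17 / 12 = -1.42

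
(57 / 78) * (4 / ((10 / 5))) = 19 / 13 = 1.46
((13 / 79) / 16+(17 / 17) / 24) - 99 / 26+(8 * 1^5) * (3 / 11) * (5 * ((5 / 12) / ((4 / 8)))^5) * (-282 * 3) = -6039734719 / 1626768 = -3712.72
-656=-656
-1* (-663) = 663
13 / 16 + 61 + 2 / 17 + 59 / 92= 62.57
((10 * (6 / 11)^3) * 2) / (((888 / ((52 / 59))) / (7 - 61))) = -0.17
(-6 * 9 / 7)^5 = -459165024 / 16807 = -27319.87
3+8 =11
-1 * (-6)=6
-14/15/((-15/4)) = 56/225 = 0.25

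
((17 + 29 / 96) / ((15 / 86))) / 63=71423 / 45360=1.57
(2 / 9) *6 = 4 / 3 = 1.33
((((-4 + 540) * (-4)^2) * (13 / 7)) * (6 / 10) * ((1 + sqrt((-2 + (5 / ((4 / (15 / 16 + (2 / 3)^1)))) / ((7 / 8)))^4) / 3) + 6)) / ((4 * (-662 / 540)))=-4533555 / 331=-13696.54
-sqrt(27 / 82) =-3 * sqrt(246) / 82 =-0.57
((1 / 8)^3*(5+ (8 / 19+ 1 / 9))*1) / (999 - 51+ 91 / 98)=3311 / 290782080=0.00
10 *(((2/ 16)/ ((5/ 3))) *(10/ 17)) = 15/ 34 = 0.44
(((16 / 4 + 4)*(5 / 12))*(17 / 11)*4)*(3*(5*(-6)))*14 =-285600 / 11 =-25963.64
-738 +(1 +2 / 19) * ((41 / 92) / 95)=-122551419 / 166060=-737.99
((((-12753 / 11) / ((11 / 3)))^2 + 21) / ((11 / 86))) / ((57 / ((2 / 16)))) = 10492419551 / 6119938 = 1714.47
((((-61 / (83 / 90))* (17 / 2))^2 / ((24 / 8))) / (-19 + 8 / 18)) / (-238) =23.86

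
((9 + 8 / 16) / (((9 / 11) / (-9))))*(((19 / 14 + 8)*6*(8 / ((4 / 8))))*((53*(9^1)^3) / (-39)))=8462739384 / 91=92997136.09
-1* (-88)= 88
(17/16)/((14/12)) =51/56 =0.91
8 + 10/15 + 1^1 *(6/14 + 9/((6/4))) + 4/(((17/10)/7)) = 11269/357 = 31.57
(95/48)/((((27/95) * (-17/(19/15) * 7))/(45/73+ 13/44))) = -100450055/1486102464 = -0.07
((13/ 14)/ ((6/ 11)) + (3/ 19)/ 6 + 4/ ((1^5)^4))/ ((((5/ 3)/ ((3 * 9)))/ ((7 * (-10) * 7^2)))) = -12096189/ 38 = -318320.76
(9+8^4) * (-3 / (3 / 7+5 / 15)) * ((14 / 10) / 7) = -51723 / 16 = -3232.69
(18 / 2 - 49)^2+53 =1653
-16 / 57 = -0.28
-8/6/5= -4/15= -0.27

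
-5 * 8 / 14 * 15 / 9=-100 / 21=-4.76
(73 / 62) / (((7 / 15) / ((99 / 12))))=36135 / 1736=20.82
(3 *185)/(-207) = -185/69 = -2.68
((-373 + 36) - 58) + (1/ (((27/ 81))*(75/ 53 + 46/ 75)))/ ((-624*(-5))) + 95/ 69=-45550089785/ 115720176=-393.62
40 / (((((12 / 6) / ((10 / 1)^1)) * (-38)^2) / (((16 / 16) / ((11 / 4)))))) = 200 / 3971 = 0.05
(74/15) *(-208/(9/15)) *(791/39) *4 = -3746176/27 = -138747.26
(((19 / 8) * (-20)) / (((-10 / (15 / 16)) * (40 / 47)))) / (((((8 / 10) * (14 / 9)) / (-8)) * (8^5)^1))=-120555 / 117440512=-0.00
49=49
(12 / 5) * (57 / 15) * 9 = 2052 / 25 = 82.08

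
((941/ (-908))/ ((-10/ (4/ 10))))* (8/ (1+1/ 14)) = 26348/ 85125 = 0.31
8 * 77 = 616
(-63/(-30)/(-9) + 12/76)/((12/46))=-989/3420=-0.29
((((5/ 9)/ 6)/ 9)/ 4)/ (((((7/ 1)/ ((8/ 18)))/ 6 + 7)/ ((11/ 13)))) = 5/ 22113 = 0.00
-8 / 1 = -8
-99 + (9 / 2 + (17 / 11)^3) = -90.81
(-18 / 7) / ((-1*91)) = 18 / 637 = 0.03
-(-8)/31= 0.26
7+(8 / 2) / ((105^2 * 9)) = 694579 / 99225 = 7.00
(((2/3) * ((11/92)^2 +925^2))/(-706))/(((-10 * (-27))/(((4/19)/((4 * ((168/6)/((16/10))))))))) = -7242010121/804687080400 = -0.01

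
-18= -18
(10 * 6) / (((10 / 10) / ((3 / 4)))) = 45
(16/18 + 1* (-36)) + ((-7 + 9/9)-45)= -775/9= -86.11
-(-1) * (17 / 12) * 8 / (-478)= -17 / 717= -0.02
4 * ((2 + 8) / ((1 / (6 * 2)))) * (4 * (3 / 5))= 1152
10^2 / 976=0.10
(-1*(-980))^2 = 960400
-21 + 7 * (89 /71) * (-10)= -7721 /71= -108.75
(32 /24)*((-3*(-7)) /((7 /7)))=28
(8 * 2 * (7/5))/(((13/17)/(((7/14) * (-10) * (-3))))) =439.38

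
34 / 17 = 2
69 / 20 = 3.45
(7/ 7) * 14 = 14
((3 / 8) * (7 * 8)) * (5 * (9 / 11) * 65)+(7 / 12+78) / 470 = 346447373 / 62040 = 5584.26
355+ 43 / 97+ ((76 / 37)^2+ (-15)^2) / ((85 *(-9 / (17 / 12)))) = 25457767583 / 71708220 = 355.02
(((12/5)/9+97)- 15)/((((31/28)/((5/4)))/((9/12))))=4319/62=69.66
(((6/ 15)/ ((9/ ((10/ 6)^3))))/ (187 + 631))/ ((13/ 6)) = 50/ 430677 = 0.00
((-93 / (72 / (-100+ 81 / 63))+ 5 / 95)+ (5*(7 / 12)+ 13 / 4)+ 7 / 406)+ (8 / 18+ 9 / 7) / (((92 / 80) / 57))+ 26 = 522681349 / 2129064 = 245.50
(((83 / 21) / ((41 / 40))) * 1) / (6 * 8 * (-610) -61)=-3320 / 25262601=-0.00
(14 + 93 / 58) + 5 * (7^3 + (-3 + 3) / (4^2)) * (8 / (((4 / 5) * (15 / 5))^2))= 625760 / 261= 2397.55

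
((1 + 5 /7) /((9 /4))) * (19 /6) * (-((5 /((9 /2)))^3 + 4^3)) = -157.72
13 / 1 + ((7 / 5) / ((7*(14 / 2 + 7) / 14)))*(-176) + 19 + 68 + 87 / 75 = 1649 / 25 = 65.96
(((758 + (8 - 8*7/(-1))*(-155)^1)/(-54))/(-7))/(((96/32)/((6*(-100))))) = 101800/21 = 4847.62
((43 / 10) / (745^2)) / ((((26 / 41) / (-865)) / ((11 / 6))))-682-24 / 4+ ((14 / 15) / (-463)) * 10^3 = -55324740323107 / 80176691400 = -690.04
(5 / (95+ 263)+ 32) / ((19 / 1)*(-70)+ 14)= -11461 / 471128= -0.02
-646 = -646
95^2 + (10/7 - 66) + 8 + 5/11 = 8968.88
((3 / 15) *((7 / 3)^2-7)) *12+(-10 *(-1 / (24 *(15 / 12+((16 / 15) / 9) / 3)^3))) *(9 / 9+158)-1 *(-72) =13559976462256 / 136743464535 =99.16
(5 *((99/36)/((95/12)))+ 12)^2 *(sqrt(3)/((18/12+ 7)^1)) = 136242 *sqrt(3)/6137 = 38.45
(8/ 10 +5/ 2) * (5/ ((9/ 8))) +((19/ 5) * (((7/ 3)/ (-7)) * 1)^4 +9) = 9604/ 405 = 23.71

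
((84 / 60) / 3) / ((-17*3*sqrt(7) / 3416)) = -3416*sqrt(7) / 765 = -11.81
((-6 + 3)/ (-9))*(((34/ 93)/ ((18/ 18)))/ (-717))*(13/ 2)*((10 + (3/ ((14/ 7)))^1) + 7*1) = -8177/ 400086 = -0.02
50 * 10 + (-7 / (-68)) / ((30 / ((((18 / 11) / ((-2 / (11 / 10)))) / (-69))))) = 78200007 / 156400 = 500.00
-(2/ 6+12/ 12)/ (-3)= 0.44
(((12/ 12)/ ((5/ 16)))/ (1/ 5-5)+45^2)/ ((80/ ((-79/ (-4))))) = 479767/ 960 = 499.76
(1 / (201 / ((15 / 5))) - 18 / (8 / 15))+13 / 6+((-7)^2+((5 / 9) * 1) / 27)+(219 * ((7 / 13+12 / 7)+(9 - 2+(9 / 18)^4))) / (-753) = 87720409201 / 5949989136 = 14.74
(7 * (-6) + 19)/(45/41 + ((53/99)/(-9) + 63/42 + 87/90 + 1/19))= -79820235/12345676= -6.47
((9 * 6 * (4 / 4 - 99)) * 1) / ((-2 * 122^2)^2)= -1323 / 221533456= -0.00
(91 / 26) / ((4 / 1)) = 7 / 8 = 0.88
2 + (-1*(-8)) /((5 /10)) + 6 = 24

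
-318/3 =-106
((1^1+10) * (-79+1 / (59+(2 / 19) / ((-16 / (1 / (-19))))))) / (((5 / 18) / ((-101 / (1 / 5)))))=269136263682 / 170393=1579503.05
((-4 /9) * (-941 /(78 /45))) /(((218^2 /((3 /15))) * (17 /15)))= 4705 /5251402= 0.00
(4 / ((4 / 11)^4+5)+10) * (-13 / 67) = -10311262 / 4921887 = -2.09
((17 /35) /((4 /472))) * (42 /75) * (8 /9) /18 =16048 /10125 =1.58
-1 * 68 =-68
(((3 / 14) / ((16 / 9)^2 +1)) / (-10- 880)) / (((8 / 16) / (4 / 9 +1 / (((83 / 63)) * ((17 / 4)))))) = -106812 / 1481204305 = -0.00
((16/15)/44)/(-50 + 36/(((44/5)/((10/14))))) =-28/54375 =-0.00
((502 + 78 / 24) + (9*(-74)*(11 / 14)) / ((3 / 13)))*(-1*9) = 444105 / 28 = 15860.89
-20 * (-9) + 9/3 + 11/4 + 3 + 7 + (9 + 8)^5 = 5680211/4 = 1420052.75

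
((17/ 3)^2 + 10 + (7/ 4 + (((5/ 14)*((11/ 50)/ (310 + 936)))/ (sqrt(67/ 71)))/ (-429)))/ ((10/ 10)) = 1579/ 36 - sqrt(4757)/ 455811720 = 43.86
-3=-3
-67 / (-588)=0.11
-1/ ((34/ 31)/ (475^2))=-6994375/ 34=-205716.91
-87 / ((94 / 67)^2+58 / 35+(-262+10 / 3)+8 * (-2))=41007015 / 127753894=0.32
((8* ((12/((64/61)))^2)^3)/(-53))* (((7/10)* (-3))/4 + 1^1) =-713608705274211/4445962240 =-160507.14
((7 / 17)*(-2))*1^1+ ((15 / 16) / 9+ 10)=7573 / 816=9.28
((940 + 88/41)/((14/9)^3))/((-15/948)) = -1112312574/70315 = -15818.99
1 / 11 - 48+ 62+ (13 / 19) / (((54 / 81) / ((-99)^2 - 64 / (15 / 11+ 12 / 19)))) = 583349373 / 58102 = 10040.09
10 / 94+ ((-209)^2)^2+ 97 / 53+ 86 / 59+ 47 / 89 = 24957489160356882 / 13080241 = 1908029764.92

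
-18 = -18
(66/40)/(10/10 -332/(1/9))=-33/59740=-0.00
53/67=0.79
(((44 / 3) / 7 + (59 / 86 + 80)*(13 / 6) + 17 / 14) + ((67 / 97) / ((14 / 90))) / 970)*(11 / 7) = 279.92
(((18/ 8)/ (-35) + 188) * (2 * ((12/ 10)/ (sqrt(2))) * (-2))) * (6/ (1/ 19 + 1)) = -4499181 * sqrt(2)/ 1750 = -3635.89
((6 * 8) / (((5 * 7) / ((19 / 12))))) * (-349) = -26524 / 35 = -757.83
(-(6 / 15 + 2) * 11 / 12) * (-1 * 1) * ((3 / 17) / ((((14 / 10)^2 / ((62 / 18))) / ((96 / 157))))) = 54560 / 130781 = 0.42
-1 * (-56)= 56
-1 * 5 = -5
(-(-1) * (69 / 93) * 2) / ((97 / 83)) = 1.27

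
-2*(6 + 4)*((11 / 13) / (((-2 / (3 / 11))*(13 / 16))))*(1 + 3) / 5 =2.27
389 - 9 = 380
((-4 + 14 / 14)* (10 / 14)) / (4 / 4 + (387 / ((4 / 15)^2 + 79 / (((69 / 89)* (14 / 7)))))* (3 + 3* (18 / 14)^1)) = -7920915 / 195958027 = -0.04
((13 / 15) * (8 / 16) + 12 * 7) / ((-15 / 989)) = -2505137 / 450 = -5566.97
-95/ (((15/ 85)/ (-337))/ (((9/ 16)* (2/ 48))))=544255/ 128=4251.99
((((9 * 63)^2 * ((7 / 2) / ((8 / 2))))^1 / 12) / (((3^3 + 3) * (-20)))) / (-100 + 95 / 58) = 1035909 / 2608000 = 0.40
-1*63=-63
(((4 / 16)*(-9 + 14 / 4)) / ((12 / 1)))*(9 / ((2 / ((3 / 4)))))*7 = -693 / 256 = -2.71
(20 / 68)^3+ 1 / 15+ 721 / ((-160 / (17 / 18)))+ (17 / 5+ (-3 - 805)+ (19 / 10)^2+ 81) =-724.15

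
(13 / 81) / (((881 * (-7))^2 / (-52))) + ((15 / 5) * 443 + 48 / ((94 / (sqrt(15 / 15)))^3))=1329.00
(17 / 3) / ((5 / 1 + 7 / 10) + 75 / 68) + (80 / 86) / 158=19773440 / 23571783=0.84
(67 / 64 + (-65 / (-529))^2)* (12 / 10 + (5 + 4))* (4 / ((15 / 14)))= 2263349893 / 55968200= 40.44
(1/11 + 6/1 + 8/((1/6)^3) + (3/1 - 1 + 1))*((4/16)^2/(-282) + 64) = 1379439959/12408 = 111173.43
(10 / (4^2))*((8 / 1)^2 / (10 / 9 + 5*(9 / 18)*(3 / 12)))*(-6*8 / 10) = -13824 / 125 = -110.59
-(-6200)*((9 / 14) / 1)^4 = 5084775 / 4802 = 1058.89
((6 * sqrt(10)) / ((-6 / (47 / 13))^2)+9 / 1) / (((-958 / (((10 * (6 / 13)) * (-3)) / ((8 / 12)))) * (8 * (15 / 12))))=19881 * sqrt(10) / 4209452+243 / 12454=0.03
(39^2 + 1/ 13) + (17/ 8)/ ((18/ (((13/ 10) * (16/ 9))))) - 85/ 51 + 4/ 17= 272080591/ 179010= 1519.92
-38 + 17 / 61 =-2301 / 61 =-37.72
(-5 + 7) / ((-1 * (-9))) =2 / 9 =0.22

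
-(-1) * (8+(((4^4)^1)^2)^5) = 1208925819614629174706184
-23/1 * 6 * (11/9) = -506/3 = -168.67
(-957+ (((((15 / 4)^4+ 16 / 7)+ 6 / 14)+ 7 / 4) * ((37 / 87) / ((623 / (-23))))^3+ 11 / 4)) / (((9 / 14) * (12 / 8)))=-272284191843584137741 / 275147541070734528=-989.59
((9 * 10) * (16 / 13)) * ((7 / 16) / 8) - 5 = 55 / 52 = 1.06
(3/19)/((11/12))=36/209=0.17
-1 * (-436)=436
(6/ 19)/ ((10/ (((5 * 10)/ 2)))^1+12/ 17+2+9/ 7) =1190/ 16549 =0.07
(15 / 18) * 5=25 / 6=4.17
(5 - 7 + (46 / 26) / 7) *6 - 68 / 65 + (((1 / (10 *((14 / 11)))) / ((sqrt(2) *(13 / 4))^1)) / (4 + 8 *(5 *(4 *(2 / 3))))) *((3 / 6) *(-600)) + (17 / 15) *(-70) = -124028 / 1365 - 495 *sqrt(2) / 15106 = -90.91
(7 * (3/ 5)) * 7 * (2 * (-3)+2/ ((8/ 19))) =-147/ 4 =-36.75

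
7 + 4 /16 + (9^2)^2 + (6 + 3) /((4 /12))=26381 /4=6595.25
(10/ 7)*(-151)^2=228010/ 7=32572.86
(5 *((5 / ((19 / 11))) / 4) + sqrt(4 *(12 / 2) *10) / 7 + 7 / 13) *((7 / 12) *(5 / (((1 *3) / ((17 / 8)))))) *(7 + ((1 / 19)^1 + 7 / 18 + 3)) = 303535 *sqrt(15) / 24624 + 2908775905 / 32438016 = 137.41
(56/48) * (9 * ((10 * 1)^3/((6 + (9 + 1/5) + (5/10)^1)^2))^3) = 10500000000000000/14976071831449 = 701.12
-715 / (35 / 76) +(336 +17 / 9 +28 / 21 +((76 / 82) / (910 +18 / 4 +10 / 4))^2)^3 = 80367840186087075687988426363867010333 / 2058954183448771284724589768241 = 39033331.01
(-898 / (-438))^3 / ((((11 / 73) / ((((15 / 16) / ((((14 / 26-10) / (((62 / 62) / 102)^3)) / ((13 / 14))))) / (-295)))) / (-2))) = -0.00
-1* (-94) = 94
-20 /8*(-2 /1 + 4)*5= -25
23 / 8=2.88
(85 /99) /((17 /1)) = 0.05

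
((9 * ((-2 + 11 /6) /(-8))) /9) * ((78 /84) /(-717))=-13 /481824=-0.00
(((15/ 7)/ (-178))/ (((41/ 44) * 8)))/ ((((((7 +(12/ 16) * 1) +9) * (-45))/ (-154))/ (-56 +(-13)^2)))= -0.04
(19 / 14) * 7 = 19 / 2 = 9.50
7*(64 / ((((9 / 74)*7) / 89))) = 421504 / 9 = 46833.78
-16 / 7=-2.29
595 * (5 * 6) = 17850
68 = 68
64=64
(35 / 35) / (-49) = -1 / 49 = -0.02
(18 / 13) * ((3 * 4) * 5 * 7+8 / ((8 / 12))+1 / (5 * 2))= 38889 / 65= 598.29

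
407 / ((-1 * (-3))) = 407 / 3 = 135.67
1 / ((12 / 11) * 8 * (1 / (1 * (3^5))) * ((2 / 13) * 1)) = 11583 / 64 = 180.98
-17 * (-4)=68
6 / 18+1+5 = 19 / 3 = 6.33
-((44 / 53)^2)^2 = -3748096 / 7890481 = -0.48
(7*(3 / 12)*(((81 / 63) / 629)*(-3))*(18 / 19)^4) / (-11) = 708588 / 901690999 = 0.00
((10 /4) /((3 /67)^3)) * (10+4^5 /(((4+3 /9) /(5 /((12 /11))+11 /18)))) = 36288559765 /1053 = 34462070.05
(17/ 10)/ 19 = 17/ 190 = 0.09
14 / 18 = 7 / 9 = 0.78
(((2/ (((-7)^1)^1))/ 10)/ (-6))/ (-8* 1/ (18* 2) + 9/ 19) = 57/ 3010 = 0.02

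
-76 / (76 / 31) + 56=25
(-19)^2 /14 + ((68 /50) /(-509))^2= 58455166809 /2266958750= 25.79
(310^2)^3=887503681000000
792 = 792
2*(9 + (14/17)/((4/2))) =320/17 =18.82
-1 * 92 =-92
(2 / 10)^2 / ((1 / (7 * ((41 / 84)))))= 41 / 300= 0.14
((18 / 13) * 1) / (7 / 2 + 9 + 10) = 4 / 65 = 0.06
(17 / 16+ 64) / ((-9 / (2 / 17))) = -347 / 408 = -0.85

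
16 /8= 2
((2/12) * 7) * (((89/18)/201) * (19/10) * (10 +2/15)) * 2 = 449806/407025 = 1.11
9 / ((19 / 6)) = 54 / 19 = 2.84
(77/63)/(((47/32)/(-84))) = -9856/141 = -69.90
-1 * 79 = -79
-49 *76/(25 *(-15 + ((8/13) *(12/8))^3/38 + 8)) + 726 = 5443217482/7283425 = 747.34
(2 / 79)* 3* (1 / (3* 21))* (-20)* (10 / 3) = -400 / 4977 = -0.08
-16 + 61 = 45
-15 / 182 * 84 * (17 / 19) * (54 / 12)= -6885 / 247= -27.87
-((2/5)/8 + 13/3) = -263/60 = -4.38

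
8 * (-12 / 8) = -12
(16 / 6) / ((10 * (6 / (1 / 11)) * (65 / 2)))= 4 / 32175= 0.00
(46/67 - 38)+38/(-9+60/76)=-219187/5226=-41.94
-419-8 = -427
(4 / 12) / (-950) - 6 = -6.00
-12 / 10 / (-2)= 3 / 5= 0.60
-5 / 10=-1 / 2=-0.50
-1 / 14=-0.07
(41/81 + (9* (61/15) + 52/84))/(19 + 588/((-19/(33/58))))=4533077/167265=27.10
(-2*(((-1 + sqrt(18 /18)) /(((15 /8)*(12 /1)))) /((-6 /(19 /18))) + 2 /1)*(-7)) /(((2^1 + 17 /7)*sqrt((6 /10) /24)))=392*sqrt(10) /31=39.99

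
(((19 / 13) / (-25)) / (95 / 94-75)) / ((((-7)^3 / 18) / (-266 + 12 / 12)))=1703844 / 155061725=0.01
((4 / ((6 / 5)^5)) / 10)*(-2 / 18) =-625 / 34992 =-0.02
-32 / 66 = -16 / 33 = -0.48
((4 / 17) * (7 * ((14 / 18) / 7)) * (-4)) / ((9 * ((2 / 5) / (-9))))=280 / 153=1.83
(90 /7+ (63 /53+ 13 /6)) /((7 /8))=144356 /7791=18.53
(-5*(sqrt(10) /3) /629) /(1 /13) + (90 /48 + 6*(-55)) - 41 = -369.23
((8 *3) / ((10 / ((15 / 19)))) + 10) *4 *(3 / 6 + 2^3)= 7684 / 19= 404.42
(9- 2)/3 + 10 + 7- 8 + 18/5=224/15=14.93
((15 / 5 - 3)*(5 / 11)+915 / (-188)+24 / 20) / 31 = -3447 / 29140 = -0.12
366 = 366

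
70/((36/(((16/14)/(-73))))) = -20/657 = -0.03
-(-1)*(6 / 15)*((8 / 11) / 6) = 8 / 165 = 0.05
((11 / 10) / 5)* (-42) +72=1569 / 25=62.76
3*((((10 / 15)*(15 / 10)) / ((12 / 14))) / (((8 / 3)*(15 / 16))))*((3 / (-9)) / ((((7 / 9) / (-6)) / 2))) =7.20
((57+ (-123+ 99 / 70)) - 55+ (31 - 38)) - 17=-10051 / 70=-143.59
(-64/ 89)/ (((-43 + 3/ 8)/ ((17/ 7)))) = 8704/ 212443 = 0.04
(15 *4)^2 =3600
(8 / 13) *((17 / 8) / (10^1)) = 17 / 130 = 0.13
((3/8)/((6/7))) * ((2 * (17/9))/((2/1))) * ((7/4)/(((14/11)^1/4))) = 4.55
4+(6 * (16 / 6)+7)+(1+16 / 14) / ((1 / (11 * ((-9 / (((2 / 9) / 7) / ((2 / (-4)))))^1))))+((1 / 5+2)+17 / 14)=472033 / 140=3371.66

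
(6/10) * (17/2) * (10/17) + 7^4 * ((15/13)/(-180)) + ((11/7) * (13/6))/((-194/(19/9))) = -2961971/238329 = -12.43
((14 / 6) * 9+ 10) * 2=62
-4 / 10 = -0.40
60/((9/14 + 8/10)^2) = 294000/10201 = 28.82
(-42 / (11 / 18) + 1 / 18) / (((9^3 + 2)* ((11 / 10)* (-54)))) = 67985 / 42987186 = 0.00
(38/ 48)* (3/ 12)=19/ 96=0.20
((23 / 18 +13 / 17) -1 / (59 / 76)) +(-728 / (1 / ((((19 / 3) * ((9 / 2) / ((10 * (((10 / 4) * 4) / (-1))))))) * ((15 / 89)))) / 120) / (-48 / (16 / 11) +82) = 855152707 / 1124764200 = 0.76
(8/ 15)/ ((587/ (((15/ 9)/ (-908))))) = -2/ 1199241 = -0.00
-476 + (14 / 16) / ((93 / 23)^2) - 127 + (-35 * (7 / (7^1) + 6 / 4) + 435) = -17674853 / 69192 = -255.45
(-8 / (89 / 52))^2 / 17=1.29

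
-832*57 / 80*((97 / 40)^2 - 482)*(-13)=-7338332703 / 2000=-3669166.35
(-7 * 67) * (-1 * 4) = 1876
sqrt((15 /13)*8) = 3.04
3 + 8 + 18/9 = 13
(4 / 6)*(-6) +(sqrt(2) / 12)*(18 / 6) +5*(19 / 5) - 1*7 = sqrt(2) / 4 +8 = 8.35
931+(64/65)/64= 60516/65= 931.02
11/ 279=0.04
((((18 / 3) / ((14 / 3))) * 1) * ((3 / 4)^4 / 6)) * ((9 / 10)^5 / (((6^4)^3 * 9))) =3 / 1468006400000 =0.00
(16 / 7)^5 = 1048576 / 16807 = 62.39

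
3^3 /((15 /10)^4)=16 /3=5.33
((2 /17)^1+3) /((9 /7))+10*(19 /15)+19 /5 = 14452 /765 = 18.89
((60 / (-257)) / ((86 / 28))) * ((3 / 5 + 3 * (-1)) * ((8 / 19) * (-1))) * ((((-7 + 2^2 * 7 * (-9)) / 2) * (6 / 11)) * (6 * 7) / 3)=175440384 / 2309659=75.96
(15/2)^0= 1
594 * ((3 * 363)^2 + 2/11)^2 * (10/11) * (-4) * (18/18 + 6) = -2573053484213857680/121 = -21264904828213699.83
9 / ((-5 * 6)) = -3 / 10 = -0.30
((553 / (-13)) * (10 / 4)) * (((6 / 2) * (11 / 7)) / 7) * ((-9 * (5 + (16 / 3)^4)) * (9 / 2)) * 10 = 4297704675 / 182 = 23613761.95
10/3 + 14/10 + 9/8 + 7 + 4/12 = 1583/120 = 13.19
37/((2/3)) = 111/2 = 55.50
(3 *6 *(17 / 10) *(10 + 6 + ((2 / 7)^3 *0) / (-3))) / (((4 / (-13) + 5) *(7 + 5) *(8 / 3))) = 1989 / 610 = 3.26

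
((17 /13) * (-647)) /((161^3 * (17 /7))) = -0.00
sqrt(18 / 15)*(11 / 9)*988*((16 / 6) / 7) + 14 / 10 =7 / 5 + 86944*sqrt(30) / 945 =505.33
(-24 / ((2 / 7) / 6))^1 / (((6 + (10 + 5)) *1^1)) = -24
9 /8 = 1.12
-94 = -94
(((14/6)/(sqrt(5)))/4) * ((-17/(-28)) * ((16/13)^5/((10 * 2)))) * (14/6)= 1949696 * sqrt(5)/83540925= 0.05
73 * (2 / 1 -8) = -438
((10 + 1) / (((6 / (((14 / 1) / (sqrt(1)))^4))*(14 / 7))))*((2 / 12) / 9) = 52822 / 81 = 652.12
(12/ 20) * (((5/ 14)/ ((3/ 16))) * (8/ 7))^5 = 671088640000/ 22880495169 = 29.33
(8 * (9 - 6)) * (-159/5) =-3816/5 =-763.20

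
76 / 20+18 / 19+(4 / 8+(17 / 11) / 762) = 2090021 / 398145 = 5.25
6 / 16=3 / 8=0.38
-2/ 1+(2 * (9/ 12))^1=-1/ 2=-0.50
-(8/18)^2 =-16/81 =-0.20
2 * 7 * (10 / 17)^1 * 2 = 280 / 17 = 16.47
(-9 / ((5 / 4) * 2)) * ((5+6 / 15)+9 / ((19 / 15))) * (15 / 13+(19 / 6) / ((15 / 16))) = -204.01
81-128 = -47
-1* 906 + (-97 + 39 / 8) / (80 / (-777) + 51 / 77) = -5850261 / 5464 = -1070.69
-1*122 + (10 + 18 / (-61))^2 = -103498 / 3721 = -27.81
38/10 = 19/5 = 3.80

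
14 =14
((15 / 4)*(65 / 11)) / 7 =975 / 308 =3.17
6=6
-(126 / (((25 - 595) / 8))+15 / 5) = -117 / 95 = -1.23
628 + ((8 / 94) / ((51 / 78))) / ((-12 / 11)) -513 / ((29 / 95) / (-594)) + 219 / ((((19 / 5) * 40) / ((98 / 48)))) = 84431282625601 / 84527808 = 998858.06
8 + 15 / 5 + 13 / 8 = 101 / 8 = 12.62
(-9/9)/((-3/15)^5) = 3125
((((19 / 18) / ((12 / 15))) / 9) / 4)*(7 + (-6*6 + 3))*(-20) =6175 / 324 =19.06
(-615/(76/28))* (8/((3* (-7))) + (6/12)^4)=21935/304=72.15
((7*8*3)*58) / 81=3248 / 27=120.30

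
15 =15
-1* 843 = -843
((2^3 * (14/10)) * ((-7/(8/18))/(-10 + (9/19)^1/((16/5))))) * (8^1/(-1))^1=-2145024/14975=-143.24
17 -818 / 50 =16 / 25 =0.64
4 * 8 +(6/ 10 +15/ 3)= 188/ 5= 37.60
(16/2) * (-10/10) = -8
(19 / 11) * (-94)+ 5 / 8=-14233 / 88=-161.74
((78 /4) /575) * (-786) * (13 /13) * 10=-30654 /115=-266.56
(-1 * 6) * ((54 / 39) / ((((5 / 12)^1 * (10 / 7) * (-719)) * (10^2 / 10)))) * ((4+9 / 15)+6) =120204 / 5841875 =0.02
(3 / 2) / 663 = 1 / 442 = 0.00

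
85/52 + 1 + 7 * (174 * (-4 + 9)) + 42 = 319001/52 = 6134.63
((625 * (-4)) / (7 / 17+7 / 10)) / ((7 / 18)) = -5782.31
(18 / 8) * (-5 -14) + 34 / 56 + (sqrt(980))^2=6565 / 7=937.86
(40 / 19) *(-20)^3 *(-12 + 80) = -1145263.16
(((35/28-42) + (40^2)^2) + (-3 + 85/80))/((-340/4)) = -40959317/1360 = -30117.14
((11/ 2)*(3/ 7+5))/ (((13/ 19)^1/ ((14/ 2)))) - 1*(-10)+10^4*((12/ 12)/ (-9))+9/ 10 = -929857/ 1170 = -794.75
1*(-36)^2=1296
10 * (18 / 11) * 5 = 900 / 11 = 81.82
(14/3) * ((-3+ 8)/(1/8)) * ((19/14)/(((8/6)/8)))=1520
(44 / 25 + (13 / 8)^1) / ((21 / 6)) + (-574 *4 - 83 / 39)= -2297.16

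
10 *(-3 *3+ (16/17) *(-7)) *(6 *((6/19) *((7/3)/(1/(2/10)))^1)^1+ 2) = -145220/323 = -449.60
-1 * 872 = -872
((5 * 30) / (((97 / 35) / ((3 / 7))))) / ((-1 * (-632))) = 1125 / 30652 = 0.04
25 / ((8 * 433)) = 25 / 3464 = 0.01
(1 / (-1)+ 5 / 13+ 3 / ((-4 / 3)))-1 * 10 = -669 / 52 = -12.87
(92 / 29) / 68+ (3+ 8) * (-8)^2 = 347095 / 493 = 704.05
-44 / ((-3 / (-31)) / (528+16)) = -742016 / 3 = -247338.67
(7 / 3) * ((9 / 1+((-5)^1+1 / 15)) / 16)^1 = 427 / 720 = 0.59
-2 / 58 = -1 / 29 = -0.03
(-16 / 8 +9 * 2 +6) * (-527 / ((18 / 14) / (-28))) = 2272424 / 9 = 252491.56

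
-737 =-737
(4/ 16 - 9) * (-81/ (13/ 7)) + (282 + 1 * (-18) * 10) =25149/ 52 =483.63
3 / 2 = 1.50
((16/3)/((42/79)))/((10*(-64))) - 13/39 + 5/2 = 10841/5040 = 2.15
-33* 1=-33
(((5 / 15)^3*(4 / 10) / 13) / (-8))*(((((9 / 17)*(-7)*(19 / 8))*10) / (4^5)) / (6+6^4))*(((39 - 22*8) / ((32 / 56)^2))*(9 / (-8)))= 127547 / 28735176704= 0.00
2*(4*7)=56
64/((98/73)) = 2336/49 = 47.67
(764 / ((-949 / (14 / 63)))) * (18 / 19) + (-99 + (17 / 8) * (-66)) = -17267891 / 72124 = -239.42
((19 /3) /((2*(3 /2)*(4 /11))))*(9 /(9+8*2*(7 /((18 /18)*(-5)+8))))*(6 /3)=627 /278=2.26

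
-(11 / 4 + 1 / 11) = -125 / 44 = -2.84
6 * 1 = 6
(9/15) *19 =57/5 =11.40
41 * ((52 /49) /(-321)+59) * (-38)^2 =54938884636 /15729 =3492840.27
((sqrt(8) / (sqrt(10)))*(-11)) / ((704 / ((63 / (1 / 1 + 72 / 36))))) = -21*sqrt(5) / 160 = -0.29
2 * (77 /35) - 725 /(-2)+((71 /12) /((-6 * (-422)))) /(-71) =55739443 /151920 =366.90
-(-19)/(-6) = -19/6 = -3.17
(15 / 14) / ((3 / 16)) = 40 / 7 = 5.71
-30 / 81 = -10 / 27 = -0.37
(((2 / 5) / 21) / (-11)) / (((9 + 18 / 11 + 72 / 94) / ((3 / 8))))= -47 / 825300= -0.00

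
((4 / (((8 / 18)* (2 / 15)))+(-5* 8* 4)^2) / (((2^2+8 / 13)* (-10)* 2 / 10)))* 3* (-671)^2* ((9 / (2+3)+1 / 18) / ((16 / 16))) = -10035717457337 / 1440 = -6969248234.26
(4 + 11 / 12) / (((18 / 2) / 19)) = 1121 / 108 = 10.38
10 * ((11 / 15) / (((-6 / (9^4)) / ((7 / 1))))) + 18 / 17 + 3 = -954192 / 17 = -56128.94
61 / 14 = 4.36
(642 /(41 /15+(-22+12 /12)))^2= 23184225 /18769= 1235.24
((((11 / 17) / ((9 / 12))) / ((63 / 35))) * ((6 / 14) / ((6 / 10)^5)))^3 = 324951171875000000 / 17627358343214277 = 18.43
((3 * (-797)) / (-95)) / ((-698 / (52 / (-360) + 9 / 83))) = 214393 / 165111900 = 0.00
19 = 19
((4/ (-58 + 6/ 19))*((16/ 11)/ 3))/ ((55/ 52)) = -7904/ 248655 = -0.03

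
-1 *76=-76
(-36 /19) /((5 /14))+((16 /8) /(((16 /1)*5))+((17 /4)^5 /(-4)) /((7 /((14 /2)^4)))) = -46268095001 /389120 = -118904.44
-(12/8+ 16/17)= -83/34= -2.44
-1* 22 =-22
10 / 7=1.43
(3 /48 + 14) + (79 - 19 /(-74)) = 55245 /592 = 93.32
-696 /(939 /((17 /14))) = -1972 /2191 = -0.90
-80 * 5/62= -200/31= -6.45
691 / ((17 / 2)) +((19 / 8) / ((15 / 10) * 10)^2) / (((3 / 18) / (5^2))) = 16907 / 204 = 82.88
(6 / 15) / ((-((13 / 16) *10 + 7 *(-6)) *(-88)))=-2 / 14905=-0.00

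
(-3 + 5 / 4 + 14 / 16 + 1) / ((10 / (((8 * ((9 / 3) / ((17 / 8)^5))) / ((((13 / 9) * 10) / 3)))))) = 663552 / 461453525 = 0.00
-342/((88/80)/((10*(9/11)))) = -307800/121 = -2543.80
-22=-22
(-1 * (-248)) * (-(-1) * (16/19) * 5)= 19840/19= 1044.21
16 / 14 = 8 / 7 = 1.14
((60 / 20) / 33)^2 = 1 / 121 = 0.01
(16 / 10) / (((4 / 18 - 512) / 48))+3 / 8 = 20721 / 92120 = 0.22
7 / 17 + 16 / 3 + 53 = 2996 / 51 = 58.75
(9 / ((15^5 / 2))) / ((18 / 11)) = 11 / 759375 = 0.00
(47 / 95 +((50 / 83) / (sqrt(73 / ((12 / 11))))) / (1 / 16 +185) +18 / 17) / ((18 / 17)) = 13600 * sqrt(2409) / 1776129201 +2509 / 1710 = 1.47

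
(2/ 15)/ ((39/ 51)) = 34/ 195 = 0.17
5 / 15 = 1 / 3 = 0.33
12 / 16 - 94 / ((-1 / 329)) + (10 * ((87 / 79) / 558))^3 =49059644250966061 / 1586317483692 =30926.75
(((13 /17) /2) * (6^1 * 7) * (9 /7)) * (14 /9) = 546 /17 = 32.12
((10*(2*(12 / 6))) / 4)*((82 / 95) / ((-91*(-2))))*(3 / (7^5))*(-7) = -0.00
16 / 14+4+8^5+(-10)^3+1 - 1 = 222412 / 7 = 31773.14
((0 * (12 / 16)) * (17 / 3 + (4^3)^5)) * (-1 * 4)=0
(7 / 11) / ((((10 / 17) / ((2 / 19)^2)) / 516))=6.19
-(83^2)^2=-47458321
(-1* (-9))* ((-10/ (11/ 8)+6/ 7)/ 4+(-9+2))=-77.44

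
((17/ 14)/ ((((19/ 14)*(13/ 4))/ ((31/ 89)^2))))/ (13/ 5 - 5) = -81685/ 5869461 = -0.01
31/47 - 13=-580/47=-12.34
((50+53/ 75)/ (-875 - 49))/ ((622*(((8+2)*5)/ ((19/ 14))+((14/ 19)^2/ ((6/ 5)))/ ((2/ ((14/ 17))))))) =-23339011/ 9795232986000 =-0.00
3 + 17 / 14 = 59 / 14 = 4.21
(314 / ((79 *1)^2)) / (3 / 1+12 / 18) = 942 / 68651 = 0.01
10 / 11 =0.91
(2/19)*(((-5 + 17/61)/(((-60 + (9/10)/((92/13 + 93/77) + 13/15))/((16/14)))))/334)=11108352/391294660099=0.00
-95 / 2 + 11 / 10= -232 / 5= -46.40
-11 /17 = -0.65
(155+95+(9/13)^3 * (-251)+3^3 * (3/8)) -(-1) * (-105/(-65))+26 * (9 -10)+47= 199.45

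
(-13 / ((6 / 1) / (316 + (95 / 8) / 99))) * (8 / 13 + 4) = -1251835 / 396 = -3161.20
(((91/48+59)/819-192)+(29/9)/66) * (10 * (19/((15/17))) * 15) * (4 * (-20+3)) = 759347452315/18018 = 42143825.75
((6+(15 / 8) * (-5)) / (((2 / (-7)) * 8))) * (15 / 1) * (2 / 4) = 2835 / 256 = 11.07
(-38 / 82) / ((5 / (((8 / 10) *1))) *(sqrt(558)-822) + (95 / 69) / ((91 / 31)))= 0.00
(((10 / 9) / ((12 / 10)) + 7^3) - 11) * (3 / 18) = 8989 / 162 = 55.49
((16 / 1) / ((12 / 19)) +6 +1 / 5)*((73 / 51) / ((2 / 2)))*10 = 69058 / 153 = 451.36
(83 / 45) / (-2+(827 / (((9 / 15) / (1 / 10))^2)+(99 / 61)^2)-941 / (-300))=37210 / 539513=0.07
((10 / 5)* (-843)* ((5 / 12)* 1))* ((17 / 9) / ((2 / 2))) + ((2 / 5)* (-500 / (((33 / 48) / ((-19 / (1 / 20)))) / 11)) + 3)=21864169 / 18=1214676.06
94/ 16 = 47/ 8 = 5.88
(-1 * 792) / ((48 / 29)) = -478.50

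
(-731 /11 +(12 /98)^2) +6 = -1596269 /26411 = -60.44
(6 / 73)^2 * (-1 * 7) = -252 / 5329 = -0.05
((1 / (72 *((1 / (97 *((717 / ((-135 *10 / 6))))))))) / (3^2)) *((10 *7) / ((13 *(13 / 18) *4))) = -162281 / 182520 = -0.89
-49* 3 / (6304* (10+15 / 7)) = -1029 / 535840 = -0.00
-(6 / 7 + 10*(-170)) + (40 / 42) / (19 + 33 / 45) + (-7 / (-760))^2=254196285491 / 149598400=1699.19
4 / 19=0.21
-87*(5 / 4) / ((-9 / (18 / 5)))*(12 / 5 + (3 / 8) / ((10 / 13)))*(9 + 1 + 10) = 20097 / 8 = 2512.12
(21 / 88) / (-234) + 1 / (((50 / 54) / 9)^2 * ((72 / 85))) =95697871 / 858000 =111.54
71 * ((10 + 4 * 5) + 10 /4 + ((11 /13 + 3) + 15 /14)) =241755 /91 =2656.65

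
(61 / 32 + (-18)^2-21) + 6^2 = 10909 / 32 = 340.91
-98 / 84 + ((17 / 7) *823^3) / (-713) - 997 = -56888951333 / 29946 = -1899717.87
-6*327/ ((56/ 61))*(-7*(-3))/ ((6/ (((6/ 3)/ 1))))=-14960.25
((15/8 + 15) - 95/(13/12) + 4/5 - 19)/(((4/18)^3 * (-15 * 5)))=11248227/104000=108.16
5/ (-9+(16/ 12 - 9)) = -3/ 10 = -0.30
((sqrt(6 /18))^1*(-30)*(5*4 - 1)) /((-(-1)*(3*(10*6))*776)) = -19*sqrt(3) /13968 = -0.00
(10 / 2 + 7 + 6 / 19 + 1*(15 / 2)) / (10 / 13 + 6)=9789 / 3344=2.93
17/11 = 1.55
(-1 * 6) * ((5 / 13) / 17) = -30 / 221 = -0.14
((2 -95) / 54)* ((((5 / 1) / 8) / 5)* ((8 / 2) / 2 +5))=-217 / 144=-1.51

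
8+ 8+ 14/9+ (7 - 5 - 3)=149/9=16.56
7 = 7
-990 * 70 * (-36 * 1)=2494800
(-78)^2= 6084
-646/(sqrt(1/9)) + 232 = -1706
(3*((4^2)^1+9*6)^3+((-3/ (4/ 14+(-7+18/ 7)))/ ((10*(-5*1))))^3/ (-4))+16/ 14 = 87837081056064827/ 85361500000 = 1029001.14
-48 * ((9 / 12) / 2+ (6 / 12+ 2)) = -138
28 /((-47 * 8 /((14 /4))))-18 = -3433 /188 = -18.26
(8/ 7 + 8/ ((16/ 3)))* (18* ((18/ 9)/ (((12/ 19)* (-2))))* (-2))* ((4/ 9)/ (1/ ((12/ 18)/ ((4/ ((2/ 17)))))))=1406/ 1071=1.31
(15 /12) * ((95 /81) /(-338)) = -0.00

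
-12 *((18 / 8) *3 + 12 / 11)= -1035 / 11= -94.09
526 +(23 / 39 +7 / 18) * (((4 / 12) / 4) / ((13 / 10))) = 9601697 / 18252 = 526.06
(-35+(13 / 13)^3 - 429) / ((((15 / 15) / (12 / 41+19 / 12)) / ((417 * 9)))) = -534613599 / 164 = -3259839.02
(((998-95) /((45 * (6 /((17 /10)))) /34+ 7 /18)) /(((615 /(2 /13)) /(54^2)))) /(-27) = -338213232 /70150795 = -4.82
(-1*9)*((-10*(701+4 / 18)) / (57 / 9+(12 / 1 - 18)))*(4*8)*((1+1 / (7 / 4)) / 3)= 3173531.43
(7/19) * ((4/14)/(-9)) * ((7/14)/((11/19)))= -1/99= -0.01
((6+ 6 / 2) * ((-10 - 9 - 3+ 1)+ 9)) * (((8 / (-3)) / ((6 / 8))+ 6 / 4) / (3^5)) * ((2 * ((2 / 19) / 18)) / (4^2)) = 37 / 55404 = 0.00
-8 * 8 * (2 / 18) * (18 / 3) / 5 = -128 / 15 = -8.53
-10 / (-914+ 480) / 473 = 5 / 102641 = 0.00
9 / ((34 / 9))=81 / 34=2.38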